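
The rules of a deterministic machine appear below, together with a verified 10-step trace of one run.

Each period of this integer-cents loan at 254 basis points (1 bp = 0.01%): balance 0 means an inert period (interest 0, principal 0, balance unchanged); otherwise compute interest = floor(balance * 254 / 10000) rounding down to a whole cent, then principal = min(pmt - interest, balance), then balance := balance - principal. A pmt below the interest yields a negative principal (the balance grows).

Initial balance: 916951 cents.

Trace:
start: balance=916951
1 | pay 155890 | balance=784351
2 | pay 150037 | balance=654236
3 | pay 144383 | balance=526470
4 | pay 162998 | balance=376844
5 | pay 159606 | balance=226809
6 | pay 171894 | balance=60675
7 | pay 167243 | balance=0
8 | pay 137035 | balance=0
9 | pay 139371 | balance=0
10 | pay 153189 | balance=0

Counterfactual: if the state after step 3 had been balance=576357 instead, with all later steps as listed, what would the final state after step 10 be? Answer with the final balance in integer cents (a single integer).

0

state after step 3 := balance=576357
4 | pay 162998 | balance=427998
5 | pay 159606 | balance=279263
6 | pay 171894 | balance=114462
7 | pay 167243 | balance=0
8 | pay 137035 | balance=0
9 | pay 139371 | balance=0
10 | pay 153189 | balance=0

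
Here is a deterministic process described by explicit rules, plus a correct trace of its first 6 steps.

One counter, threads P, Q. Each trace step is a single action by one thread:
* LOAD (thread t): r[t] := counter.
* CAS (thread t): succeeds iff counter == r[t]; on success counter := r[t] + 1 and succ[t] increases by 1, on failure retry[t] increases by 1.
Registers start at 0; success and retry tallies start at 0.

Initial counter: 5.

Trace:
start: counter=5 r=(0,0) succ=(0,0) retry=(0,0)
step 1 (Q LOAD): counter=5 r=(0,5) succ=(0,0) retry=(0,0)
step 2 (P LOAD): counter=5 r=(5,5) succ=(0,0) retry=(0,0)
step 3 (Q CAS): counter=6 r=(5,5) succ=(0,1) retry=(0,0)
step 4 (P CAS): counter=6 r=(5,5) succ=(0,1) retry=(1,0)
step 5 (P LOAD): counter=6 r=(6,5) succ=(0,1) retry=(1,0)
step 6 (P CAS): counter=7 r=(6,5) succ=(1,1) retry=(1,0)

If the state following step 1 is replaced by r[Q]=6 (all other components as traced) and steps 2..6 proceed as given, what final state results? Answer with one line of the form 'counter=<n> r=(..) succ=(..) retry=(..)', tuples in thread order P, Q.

state after step 1 := counter=5 r=(0,6) succ=(0,0) retry=(0,0)
step 2 (P LOAD): counter=5 r=(5,6) succ=(0,0) retry=(0,0)
step 3 (Q CAS): counter=5 r=(5,6) succ=(0,0) retry=(0,1)
step 4 (P CAS): counter=6 r=(5,6) succ=(1,0) retry=(0,1)
step 5 (P LOAD): counter=6 r=(6,6) succ=(1,0) retry=(0,1)
step 6 (P CAS): counter=7 r=(6,6) succ=(2,0) retry=(0,1)

counter=7 r=(6,6) succ=(2,0) retry=(0,1)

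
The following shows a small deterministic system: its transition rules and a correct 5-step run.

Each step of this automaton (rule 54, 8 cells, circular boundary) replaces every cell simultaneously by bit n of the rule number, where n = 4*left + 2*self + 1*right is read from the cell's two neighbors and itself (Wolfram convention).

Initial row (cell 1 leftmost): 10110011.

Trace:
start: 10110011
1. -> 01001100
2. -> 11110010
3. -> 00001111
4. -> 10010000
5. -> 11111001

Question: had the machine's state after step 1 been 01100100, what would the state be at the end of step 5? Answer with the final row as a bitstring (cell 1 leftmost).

00111111

state after step 1 := 01100100
2. -> 10011110
3. -> 11100001
4. -> 00010010
5. -> 00111111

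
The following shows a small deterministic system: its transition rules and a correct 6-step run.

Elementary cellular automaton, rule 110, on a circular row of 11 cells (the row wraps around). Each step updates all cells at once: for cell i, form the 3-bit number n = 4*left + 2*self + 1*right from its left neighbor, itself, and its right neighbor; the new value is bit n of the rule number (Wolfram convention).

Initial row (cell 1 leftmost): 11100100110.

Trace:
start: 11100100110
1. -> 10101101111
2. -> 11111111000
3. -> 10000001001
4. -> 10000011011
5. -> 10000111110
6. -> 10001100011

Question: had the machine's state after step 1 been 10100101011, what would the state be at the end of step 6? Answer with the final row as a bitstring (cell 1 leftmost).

11101011000

state after step 1 := 10100101011
2. -> 11101111110
3. -> 10111000011
4. -> 11101000110
5. -> 10111001111
6. -> 11101011000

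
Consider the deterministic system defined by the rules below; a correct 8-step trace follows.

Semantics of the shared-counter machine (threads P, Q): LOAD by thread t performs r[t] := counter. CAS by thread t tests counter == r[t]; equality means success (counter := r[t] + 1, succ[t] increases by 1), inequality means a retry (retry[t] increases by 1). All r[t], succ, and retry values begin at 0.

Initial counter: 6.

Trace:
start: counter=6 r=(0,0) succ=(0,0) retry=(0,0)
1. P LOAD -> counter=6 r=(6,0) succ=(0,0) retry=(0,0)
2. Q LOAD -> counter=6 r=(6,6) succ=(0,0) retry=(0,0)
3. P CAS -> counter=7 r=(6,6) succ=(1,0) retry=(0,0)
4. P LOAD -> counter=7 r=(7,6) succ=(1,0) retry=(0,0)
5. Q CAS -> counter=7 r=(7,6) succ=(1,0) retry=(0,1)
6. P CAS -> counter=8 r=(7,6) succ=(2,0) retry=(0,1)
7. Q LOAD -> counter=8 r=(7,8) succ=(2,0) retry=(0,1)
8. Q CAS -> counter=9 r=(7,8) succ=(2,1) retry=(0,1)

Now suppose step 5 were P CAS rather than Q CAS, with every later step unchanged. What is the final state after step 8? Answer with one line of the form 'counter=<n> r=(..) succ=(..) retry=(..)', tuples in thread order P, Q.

counter=9 r=(7,8) succ=(2,1) retry=(1,0)

(re-executing from step 5 with the substitution; state before step 5: counter=7 r=(7,6) succ=(1,0) retry=(0,0))
5. P CAS -> counter=8 r=(7,6) succ=(2,0) retry=(0,0)
6. P CAS -> counter=8 r=(7,6) succ=(2,0) retry=(1,0)
7. Q LOAD -> counter=8 r=(7,8) succ=(2,0) retry=(1,0)
8. Q CAS -> counter=9 r=(7,8) succ=(2,1) retry=(1,0)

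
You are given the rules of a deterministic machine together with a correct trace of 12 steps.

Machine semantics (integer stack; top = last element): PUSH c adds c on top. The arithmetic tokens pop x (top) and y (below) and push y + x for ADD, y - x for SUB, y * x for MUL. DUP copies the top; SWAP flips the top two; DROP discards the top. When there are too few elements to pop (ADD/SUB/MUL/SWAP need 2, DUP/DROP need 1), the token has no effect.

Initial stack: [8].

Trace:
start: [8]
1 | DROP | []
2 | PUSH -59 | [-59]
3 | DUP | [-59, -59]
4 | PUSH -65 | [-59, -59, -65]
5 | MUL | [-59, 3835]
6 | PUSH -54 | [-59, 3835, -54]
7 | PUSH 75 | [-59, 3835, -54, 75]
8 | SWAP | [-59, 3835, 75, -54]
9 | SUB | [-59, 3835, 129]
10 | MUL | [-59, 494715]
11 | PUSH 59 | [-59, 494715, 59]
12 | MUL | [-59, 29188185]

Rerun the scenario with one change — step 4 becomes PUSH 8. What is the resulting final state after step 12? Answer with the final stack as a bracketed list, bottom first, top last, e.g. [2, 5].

[-59, -3592392]

(re-executing from step 4 with the substitution; state before step 4: [-59, -59])
4 | PUSH 8 | [-59, -59, 8]
5 | MUL | [-59, -472]
6 | PUSH -54 | [-59, -472, -54]
7 | PUSH 75 | [-59, -472, -54, 75]
8 | SWAP | [-59, -472, 75, -54]
9 | SUB | [-59, -472, 129]
10 | MUL | [-59, -60888]
11 | PUSH 59 | [-59, -60888, 59]
12 | MUL | [-59, -3592392]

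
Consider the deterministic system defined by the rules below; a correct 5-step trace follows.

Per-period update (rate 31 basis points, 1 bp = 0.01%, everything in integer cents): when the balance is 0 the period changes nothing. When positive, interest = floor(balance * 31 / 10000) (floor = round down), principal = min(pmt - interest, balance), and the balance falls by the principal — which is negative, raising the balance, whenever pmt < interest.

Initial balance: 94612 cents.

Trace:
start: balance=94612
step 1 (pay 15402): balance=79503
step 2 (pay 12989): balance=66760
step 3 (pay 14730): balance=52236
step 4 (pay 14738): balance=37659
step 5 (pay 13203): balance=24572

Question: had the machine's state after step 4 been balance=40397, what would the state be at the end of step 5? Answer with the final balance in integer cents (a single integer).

state after step 4 := balance=40397
step 5 (pay 13203): balance=27319

27319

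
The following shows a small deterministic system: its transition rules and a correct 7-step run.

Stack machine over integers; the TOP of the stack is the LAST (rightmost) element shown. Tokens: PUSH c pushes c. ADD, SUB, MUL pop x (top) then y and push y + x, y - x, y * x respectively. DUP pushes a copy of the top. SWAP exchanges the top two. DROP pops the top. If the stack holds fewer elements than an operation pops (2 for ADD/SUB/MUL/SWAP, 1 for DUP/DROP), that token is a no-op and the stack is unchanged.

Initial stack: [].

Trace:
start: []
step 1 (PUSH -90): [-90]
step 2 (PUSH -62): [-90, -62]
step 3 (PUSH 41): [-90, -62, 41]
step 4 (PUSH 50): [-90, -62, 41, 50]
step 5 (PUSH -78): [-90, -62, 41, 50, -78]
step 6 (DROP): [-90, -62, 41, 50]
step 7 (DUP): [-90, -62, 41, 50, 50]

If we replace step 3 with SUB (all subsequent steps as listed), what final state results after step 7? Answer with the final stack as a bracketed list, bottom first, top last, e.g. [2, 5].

(re-executing from step 3 with the substitution; state before step 3: [-90, -62])
step 3 (SUB): [-28]
step 4 (PUSH 50): [-28, 50]
step 5 (PUSH -78): [-28, 50, -78]
step 6 (DROP): [-28, 50]
step 7 (DUP): [-28, 50, 50]

[-28, 50, 50]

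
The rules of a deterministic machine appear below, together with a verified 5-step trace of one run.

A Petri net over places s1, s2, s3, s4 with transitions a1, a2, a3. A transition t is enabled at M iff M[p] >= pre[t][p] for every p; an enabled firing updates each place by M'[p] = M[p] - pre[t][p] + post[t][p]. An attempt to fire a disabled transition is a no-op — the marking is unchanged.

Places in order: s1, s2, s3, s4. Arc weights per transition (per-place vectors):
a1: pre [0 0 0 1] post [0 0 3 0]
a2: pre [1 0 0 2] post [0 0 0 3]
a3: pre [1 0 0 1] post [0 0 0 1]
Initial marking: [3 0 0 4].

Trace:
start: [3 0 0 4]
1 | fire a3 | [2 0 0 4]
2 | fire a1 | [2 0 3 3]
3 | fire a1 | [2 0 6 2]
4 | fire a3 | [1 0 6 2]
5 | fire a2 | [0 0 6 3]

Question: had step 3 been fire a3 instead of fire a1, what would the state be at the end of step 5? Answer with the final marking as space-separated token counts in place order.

(re-executing from step 3 with the substitution; state before step 3: [2 0 3 3])
3 | fire a3 | [1 0 3 3]
4 | fire a3 | [0 0 3 3]
5 | fire a2 | [0 0 3 3]

0 0 3 3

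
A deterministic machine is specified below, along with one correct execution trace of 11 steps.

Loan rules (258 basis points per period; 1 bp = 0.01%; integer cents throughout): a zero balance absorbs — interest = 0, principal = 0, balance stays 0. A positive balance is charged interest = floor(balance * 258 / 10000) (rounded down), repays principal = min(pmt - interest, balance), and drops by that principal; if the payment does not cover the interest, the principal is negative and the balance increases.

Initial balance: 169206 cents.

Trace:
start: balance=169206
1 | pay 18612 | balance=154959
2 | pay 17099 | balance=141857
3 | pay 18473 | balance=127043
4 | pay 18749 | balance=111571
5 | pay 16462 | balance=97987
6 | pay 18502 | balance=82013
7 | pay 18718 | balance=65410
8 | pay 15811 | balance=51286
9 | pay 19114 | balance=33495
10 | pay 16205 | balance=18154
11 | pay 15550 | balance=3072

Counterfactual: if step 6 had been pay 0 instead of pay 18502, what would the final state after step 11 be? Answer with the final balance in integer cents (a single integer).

(re-executing from step 6 with the substitution; state before step 6: balance=97987)
6 | pay 0 | balance=100515
7 | pay 18718 | balance=84390
8 | pay 15811 | balance=70756
9 | pay 19114 | balance=53467
10 | pay 16205 | balance=38641
11 | pay 15550 | balance=24087

24087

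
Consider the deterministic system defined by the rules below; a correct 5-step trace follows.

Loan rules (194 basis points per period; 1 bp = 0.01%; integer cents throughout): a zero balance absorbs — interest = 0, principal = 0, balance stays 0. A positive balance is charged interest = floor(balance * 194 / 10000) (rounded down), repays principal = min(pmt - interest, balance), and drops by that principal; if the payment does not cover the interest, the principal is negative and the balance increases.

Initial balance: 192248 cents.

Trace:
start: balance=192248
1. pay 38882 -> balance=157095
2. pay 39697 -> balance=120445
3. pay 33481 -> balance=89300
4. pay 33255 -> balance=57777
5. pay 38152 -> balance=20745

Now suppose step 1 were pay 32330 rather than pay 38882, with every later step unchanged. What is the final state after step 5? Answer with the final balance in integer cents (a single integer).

27821

(re-executing from step 1 with the substitution; state before step 1: balance=192248)
1. pay 32330 -> balance=163647
2. pay 39697 -> balance=127124
3. pay 33481 -> balance=96109
4. pay 33255 -> balance=64718
5. pay 38152 -> balance=27821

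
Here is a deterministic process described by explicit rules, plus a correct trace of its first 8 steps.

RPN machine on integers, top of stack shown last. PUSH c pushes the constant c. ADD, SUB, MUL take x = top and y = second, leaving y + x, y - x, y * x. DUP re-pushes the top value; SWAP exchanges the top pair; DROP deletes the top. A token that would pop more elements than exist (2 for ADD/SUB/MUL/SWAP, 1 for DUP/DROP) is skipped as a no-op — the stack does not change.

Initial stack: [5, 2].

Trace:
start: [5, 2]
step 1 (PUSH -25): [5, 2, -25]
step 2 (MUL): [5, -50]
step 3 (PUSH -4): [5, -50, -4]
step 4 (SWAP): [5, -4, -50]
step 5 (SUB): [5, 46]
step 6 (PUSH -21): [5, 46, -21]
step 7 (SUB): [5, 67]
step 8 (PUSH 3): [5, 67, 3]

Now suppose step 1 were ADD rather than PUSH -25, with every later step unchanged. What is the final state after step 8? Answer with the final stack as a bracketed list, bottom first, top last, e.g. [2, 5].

[10, 3]

(re-executing from step 1 with the substitution; state before step 1: [5, 2])
step 1 (ADD): [7]
step 2 (MUL): [7]
step 3 (PUSH -4): [7, -4]
step 4 (SWAP): [-4, 7]
step 5 (SUB): [-11]
step 6 (PUSH -21): [-11, -21]
step 7 (SUB): [10]
step 8 (PUSH 3): [10, 3]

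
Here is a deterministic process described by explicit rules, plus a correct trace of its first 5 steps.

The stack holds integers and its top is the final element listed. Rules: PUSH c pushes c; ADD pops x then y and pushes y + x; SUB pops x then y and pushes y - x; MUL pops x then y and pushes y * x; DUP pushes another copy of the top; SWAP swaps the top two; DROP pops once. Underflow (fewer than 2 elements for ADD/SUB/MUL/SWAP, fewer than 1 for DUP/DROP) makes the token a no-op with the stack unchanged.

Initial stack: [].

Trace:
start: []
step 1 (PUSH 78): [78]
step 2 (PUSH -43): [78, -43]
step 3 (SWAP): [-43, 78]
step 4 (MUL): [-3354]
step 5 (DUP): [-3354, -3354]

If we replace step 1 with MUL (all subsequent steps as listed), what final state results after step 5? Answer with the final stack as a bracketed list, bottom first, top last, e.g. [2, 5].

[-43, -43]

(re-executing from step 1 with the substitution; state before step 1: [])
step 1 (MUL): []
step 2 (PUSH -43): [-43]
step 3 (SWAP): [-43]
step 4 (MUL): [-43]
step 5 (DUP): [-43, -43]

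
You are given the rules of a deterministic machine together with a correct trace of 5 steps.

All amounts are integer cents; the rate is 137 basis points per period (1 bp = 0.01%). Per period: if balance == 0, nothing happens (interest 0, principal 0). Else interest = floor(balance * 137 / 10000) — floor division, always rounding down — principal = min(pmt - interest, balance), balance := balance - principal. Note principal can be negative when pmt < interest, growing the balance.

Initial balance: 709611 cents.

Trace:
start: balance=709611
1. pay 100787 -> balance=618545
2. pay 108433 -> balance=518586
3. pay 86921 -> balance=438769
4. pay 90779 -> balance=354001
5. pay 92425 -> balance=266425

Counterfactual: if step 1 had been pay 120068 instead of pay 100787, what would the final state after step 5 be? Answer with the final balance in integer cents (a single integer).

246064

(re-executing from step 1 with the substitution; state before step 1: balance=709611)
1. pay 120068 -> balance=599264
2. pay 108433 -> balance=499040
3. pay 86921 -> balance=418955
4. pay 90779 -> balance=333915
5. pay 92425 -> balance=246064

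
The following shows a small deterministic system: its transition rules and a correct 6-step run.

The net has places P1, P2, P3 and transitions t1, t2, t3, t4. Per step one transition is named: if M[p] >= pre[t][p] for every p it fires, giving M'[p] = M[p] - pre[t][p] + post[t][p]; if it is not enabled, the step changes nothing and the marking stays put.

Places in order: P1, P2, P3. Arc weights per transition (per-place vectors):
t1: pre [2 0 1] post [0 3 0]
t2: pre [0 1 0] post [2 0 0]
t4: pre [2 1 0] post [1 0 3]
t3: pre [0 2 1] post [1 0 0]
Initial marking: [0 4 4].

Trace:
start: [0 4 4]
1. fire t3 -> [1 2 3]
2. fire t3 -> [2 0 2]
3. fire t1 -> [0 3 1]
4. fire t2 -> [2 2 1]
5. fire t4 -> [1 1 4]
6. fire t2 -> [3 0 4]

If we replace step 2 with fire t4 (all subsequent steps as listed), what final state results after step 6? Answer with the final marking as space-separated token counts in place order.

(re-executing from step 2 with the substitution; state before step 2: [1 2 3])
2. fire t4 -> [1 2 3]
3. fire t1 -> [1 2 3]
4. fire t2 -> [3 1 3]
5. fire t4 -> [2 0 6]
6. fire t2 -> [2 0 6]

2 0 6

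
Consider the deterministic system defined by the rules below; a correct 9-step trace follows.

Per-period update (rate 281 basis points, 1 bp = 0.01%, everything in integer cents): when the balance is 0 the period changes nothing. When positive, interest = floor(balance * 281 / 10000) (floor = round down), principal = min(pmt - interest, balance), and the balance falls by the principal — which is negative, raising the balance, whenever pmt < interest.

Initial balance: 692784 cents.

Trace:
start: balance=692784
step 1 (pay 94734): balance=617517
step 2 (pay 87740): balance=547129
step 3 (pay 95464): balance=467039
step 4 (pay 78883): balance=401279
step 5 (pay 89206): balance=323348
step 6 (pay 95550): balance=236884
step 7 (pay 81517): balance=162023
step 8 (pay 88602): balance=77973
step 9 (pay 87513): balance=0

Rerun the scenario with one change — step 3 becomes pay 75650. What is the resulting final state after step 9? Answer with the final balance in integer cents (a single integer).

(re-executing from step 3 with the substitution; state before step 3: balance=547129)
step 3 (pay 75650): balance=486853
step 4 (pay 78883): balance=421650
step 5 (pay 89206): balance=344292
step 6 (pay 95550): balance=258416
step 7 (pay 81517): balance=184160
step 8 (pay 88602): balance=100732
step 9 (pay 87513): balance=16049

16049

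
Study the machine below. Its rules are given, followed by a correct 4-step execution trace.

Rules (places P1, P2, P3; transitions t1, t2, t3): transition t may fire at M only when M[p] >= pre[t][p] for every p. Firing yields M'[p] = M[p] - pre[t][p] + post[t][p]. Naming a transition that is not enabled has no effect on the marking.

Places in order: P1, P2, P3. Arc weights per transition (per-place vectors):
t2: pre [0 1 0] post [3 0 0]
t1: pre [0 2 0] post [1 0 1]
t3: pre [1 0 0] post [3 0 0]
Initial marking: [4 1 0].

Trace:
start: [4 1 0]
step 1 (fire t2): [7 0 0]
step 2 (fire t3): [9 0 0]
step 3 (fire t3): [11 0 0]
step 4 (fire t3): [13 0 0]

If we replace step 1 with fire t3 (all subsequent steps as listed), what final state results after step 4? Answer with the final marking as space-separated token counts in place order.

(re-executing from step 1 with the substitution; state before step 1: [4 1 0])
step 1 (fire t3): [6 1 0]
step 2 (fire t3): [8 1 0]
step 3 (fire t3): [10 1 0]
step 4 (fire t3): [12 1 0]

12 1 0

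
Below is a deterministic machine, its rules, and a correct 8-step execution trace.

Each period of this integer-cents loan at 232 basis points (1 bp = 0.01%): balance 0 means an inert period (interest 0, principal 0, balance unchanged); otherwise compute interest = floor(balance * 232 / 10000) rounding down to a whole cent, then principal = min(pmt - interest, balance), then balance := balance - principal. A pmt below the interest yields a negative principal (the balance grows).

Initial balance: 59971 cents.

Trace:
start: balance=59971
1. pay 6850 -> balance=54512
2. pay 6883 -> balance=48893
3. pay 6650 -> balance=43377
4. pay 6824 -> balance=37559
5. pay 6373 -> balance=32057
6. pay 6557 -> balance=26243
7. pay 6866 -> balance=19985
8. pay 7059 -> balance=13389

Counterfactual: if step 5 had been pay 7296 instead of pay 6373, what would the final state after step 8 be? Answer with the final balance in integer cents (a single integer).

(re-executing from step 5 with the substitution; state before step 5: balance=37559)
5. pay 7296 -> balance=31134
6. pay 6557 -> balance=25299
7. pay 6866 -> balance=19019
8. pay 7059 -> balance=12401

12401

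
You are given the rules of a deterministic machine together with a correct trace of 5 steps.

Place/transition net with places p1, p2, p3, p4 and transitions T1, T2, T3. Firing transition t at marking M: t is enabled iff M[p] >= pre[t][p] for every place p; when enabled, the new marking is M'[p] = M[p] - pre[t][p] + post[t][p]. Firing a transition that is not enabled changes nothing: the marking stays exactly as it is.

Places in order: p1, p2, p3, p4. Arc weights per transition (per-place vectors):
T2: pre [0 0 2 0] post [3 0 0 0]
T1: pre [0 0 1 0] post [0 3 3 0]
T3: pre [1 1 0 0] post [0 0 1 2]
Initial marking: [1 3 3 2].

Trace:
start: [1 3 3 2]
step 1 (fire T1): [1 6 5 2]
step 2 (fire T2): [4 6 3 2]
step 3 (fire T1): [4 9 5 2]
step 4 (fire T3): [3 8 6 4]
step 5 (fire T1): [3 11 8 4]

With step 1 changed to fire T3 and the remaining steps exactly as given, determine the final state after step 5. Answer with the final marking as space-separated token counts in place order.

(re-executing from step 1 with the substitution; state before step 1: [1 3 3 2])
step 1 (fire T3): [0 2 4 4]
step 2 (fire T2): [3 2 2 4]
step 3 (fire T1): [3 5 4 4]
step 4 (fire T3): [2 4 5 6]
step 5 (fire T1): [2 7 7 6]

2 7 7 6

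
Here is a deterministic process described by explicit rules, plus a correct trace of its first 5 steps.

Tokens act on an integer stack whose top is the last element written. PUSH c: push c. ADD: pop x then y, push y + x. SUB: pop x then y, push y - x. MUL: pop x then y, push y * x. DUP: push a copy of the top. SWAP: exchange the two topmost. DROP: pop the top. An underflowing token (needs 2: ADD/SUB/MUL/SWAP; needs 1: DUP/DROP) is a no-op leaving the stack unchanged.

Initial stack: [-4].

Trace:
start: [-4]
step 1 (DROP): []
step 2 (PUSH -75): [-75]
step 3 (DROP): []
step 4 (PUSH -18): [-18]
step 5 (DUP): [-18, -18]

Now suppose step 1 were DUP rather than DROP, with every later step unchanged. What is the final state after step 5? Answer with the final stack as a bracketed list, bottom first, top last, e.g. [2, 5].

[-4, -4, -18, -18]

(re-executing from step 1 with the substitution; state before step 1: [-4])
step 1 (DUP): [-4, -4]
step 2 (PUSH -75): [-4, -4, -75]
step 3 (DROP): [-4, -4]
step 4 (PUSH -18): [-4, -4, -18]
step 5 (DUP): [-4, -4, -18, -18]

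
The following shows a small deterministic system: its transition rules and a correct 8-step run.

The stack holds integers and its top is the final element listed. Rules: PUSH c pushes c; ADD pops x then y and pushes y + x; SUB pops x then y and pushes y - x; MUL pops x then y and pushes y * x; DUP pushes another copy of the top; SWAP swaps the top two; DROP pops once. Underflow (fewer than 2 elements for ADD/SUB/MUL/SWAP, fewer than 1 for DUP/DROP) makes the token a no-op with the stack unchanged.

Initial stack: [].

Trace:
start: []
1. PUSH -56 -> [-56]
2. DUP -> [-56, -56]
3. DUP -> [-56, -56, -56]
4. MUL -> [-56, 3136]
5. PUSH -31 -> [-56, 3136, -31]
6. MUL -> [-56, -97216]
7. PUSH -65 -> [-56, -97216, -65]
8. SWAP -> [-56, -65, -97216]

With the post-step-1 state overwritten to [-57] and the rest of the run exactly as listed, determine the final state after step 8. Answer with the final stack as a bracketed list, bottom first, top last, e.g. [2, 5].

[-57, -65, -100719]

state after step 1 := [-57]
2. DUP -> [-57, -57]
3. DUP -> [-57, -57, -57]
4. MUL -> [-57, 3249]
5. PUSH -31 -> [-57, 3249, -31]
6. MUL -> [-57, -100719]
7. PUSH -65 -> [-57, -100719, -65]
8. SWAP -> [-57, -65, -100719]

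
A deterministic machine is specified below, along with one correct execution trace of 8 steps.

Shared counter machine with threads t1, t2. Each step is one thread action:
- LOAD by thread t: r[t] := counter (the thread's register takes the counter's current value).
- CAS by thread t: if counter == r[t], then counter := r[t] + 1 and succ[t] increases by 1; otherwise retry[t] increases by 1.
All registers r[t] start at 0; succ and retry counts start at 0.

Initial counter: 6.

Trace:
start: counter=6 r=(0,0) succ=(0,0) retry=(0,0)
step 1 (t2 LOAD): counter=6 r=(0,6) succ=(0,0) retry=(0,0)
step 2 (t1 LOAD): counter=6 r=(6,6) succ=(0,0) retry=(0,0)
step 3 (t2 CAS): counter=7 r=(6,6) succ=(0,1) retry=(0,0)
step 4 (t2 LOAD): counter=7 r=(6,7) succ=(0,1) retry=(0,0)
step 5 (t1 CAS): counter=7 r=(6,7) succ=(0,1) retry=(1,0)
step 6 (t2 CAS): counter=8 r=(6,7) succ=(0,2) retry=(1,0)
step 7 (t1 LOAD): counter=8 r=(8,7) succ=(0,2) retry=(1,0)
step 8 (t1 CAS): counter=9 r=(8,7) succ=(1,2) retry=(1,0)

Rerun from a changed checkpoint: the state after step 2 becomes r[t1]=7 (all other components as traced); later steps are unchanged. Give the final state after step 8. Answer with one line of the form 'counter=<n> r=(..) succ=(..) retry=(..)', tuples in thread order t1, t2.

counter=9 r=(8,7) succ=(2,1) retry=(0,1)

state after step 2 := counter=6 r=(7,6) succ=(0,0) retry=(0,0)
step 3 (t2 CAS): counter=7 r=(7,6) succ=(0,1) retry=(0,0)
step 4 (t2 LOAD): counter=7 r=(7,7) succ=(0,1) retry=(0,0)
step 5 (t1 CAS): counter=8 r=(7,7) succ=(1,1) retry=(0,0)
step 6 (t2 CAS): counter=8 r=(7,7) succ=(1,1) retry=(0,1)
step 7 (t1 LOAD): counter=8 r=(8,7) succ=(1,1) retry=(0,1)
step 8 (t1 CAS): counter=9 r=(8,7) succ=(2,1) retry=(0,1)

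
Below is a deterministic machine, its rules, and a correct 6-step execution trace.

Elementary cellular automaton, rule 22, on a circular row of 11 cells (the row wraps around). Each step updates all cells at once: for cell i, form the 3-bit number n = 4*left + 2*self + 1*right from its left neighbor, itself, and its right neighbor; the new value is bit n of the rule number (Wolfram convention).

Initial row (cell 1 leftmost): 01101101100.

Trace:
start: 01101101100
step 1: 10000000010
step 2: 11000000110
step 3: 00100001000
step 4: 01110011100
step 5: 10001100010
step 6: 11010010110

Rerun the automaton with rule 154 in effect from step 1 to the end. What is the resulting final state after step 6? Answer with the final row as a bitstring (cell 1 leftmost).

01100001011

(re-executing steps 1..6 under rule 154; state before step 1: 01101101100)
step 1: 11001001010
step 2: 10110110000
step 3: 00100101001
step 4: 11011000110
step 5: 10010101100
step 6: 01100001011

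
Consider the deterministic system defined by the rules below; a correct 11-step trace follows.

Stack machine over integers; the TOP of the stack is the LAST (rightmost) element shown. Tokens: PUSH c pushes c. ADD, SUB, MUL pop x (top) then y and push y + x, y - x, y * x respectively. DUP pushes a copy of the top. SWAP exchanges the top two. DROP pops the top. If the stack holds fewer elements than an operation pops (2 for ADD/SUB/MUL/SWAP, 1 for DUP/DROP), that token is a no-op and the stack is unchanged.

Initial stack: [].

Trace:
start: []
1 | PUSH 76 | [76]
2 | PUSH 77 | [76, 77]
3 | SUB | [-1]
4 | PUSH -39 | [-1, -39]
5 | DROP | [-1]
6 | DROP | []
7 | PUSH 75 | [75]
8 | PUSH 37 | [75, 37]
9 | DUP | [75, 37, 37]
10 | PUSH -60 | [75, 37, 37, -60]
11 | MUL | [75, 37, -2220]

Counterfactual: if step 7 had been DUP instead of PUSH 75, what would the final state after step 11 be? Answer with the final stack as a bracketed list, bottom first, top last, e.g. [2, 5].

(re-executing from step 7 with the substitution; state before step 7: [])
7 | DUP | []
8 | PUSH 37 | [37]
9 | DUP | [37, 37]
10 | PUSH -60 | [37, 37, -60]
11 | MUL | [37, -2220]

[37, -2220]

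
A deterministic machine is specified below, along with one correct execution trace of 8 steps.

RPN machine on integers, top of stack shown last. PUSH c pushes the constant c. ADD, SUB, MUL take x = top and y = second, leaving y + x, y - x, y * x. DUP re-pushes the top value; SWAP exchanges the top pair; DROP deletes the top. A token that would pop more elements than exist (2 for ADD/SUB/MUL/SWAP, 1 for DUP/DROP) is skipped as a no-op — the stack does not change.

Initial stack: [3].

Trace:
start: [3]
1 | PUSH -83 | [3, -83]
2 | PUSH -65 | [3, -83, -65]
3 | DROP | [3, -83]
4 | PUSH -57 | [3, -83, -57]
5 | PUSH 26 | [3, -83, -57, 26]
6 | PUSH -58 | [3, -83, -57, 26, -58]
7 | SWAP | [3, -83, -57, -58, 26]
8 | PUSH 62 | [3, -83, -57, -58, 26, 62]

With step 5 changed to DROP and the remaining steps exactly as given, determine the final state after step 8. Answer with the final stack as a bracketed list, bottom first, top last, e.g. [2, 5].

[3, -58, -83, 62]

(re-executing from step 5 with the substitution; state before step 5: [3, -83, -57])
5 | DROP | [3, -83]
6 | PUSH -58 | [3, -83, -58]
7 | SWAP | [3, -58, -83]
8 | PUSH 62 | [3, -58, -83, 62]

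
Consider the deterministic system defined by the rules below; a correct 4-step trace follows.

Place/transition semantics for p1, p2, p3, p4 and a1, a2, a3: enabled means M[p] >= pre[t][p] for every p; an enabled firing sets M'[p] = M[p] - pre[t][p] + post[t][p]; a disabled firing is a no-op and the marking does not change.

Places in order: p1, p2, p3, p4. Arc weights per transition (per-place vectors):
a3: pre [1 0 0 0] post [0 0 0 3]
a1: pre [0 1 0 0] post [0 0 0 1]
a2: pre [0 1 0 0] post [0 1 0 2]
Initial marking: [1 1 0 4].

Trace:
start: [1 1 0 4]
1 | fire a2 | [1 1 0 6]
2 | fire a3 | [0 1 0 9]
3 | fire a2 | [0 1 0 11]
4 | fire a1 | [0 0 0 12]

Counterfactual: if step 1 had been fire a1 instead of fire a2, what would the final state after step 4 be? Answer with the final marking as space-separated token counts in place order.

(re-executing from step 1 with the substitution; state before step 1: [1 1 0 4])
1 | fire a1 | [1 0 0 5]
2 | fire a3 | [0 0 0 8]
3 | fire a2 | [0 0 0 8]
4 | fire a1 | [0 0 0 8]

0 0 0 8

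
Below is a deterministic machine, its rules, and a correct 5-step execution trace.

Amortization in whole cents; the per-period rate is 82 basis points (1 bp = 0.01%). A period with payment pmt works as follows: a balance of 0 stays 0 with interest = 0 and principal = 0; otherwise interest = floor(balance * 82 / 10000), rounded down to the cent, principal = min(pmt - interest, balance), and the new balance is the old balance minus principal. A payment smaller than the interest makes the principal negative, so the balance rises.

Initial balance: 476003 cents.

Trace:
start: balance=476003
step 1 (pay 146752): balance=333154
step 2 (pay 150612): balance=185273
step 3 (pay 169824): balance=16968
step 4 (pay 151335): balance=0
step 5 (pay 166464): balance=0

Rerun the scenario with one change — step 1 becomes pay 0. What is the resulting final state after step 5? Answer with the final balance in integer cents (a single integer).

(re-executing from step 1 with the substitution; state before step 1: balance=476003)
step 1 (pay 0): balance=479906
step 2 (pay 150612): balance=333229
step 3 (pay 169824): balance=166137
step 4 (pay 151335): balance=16164
step 5 (pay 166464): balance=0

0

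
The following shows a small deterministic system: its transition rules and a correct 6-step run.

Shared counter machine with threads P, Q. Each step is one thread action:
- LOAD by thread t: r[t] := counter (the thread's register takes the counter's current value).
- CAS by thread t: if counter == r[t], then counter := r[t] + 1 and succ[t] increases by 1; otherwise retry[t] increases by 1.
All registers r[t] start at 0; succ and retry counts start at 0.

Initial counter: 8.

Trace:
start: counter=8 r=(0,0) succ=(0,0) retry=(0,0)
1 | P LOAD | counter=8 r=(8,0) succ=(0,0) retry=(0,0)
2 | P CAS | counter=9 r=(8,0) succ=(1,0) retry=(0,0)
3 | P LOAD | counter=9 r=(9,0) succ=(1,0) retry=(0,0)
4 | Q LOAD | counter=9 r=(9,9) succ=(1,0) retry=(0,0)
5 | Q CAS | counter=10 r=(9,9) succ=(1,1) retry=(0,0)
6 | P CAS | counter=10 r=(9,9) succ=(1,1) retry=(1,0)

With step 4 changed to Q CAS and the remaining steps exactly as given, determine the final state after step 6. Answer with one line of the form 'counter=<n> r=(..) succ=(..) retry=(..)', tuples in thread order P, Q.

counter=10 r=(9,0) succ=(2,0) retry=(0,2)

(re-executing from step 4 with the substitution; state before step 4: counter=9 r=(9,0) succ=(1,0) retry=(0,0))
4 | Q CAS | counter=9 r=(9,0) succ=(1,0) retry=(0,1)
5 | Q CAS | counter=9 r=(9,0) succ=(1,0) retry=(0,2)
6 | P CAS | counter=10 r=(9,0) succ=(2,0) retry=(0,2)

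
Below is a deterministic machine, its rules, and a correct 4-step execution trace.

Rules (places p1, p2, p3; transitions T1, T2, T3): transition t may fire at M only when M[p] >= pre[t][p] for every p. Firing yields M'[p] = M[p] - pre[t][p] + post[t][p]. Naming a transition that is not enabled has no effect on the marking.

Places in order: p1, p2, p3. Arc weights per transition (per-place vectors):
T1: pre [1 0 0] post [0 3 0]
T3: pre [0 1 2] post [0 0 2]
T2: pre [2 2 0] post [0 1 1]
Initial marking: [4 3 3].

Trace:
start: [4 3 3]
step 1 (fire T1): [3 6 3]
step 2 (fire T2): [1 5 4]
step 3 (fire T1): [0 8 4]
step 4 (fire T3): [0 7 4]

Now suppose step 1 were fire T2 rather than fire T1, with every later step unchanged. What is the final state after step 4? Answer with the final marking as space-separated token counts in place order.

(re-executing from step 1 with the substitution; state before step 1: [4 3 3])
step 1 (fire T2): [2 2 4]
step 2 (fire T2): [0 1 5]
step 3 (fire T1): [0 1 5]
step 4 (fire T3): [0 0 5]

0 0 5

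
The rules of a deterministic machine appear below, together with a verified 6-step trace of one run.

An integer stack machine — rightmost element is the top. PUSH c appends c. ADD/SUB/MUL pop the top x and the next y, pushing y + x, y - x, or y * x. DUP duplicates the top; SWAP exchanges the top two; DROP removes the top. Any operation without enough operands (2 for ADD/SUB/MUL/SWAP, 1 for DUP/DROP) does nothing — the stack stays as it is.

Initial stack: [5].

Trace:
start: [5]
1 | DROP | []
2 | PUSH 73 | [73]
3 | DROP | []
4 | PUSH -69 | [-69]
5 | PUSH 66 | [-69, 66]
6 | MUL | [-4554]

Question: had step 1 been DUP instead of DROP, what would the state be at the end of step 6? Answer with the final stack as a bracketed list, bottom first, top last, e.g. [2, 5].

(re-executing from step 1 with the substitution; state before step 1: [5])
1 | DUP | [5, 5]
2 | PUSH 73 | [5, 5, 73]
3 | DROP | [5, 5]
4 | PUSH -69 | [5, 5, -69]
5 | PUSH 66 | [5, 5, -69, 66]
6 | MUL | [5, 5, -4554]

[5, 5, -4554]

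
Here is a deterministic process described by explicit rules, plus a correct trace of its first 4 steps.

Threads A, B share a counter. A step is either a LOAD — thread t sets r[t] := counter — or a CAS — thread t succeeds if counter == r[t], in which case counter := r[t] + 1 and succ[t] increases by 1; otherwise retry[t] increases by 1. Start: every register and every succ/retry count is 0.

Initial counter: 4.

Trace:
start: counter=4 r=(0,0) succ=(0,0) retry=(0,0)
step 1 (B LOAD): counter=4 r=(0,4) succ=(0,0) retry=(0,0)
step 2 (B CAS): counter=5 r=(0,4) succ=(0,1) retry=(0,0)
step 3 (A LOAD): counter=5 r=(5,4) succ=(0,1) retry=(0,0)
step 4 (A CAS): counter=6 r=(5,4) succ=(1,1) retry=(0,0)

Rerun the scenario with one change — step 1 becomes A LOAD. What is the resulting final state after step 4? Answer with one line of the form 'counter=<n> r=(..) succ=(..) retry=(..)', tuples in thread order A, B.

counter=5 r=(4,0) succ=(1,0) retry=(0,1)

(re-executing from step 1 with the substitution; state before step 1: counter=4 r=(0,0) succ=(0,0) retry=(0,0))
step 1 (A LOAD): counter=4 r=(4,0) succ=(0,0) retry=(0,0)
step 2 (B CAS): counter=4 r=(4,0) succ=(0,0) retry=(0,1)
step 3 (A LOAD): counter=4 r=(4,0) succ=(0,0) retry=(0,1)
step 4 (A CAS): counter=5 r=(4,0) succ=(1,0) retry=(0,1)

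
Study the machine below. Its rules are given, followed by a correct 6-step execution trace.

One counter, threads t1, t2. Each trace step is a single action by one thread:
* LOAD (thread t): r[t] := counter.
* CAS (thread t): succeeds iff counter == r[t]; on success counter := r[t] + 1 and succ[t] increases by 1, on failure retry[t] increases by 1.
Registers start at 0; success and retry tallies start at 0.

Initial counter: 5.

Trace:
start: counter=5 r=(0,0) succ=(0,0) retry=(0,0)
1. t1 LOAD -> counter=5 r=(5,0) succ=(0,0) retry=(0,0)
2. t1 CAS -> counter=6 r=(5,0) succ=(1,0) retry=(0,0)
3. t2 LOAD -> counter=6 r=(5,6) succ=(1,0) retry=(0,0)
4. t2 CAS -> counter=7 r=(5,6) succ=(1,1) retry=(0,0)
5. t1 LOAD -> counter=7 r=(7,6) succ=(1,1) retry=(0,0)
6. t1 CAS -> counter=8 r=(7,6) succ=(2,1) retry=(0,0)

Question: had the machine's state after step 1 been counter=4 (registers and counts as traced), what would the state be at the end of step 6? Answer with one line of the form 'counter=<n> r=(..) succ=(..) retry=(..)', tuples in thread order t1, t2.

counter=6 r=(5,4) succ=(1,1) retry=(1,0)

state after step 1 := counter=4 r=(5,0) succ=(0,0) retry=(0,0)
2. t1 CAS -> counter=4 r=(5,0) succ=(0,0) retry=(1,0)
3. t2 LOAD -> counter=4 r=(5,4) succ=(0,0) retry=(1,0)
4. t2 CAS -> counter=5 r=(5,4) succ=(0,1) retry=(1,0)
5. t1 LOAD -> counter=5 r=(5,4) succ=(0,1) retry=(1,0)
6. t1 CAS -> counter=6 r=(5,4) succ=(1,1) retry=(1,0)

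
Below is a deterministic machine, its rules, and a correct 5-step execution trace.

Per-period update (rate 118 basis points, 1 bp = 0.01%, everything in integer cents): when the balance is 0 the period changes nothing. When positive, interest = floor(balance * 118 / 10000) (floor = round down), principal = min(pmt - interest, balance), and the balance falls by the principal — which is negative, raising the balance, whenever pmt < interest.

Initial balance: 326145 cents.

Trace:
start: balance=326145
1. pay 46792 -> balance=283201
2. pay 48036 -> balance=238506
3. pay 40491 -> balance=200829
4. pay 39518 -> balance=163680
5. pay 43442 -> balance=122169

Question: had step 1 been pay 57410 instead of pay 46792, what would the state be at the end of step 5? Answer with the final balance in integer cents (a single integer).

(re-executing from step 1 with the substitution; state before step 1: balance=326145)
1. pay 57410 -> balance=272583
2. pay 48036 -> balance=227763
3. pay 40491 -> balance=189959
4. pay 39518 -> balance=152682
5. pay 43442 -> balance=111041

111041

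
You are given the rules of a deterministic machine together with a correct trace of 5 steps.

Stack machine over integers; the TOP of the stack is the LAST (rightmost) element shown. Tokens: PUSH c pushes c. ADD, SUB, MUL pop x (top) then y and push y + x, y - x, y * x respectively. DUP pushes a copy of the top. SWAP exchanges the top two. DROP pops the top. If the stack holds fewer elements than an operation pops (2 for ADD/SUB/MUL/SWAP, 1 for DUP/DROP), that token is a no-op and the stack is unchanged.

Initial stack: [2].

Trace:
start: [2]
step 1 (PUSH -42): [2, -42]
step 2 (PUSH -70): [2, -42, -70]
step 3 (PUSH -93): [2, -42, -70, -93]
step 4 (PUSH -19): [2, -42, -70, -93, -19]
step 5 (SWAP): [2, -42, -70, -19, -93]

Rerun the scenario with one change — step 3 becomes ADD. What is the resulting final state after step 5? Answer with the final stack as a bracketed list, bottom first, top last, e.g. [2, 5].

[2, -19, -112]

(re-executing from step 3 with the substitution; state before step 3: [2, -42, -70])
step 3 (ADD): [2, -112]
step 4 (PUSH -19): [2, -112, -19]
step 5 (SWAP): [2, -19, -112]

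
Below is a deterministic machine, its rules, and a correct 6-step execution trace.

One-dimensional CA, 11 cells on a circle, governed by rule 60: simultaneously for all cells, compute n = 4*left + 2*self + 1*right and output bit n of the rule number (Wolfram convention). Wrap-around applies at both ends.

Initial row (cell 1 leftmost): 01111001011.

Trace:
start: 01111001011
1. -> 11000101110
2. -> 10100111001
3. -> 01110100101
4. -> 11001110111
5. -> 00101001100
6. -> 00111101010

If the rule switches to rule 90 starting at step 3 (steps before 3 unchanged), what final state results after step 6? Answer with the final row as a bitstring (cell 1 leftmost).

(re-executing steps 3..6 under rule 90; state before step 3: 10100111001)
3. -> 10011101111
4. -> 11110101000
5. -> 10010000101
6. -> 11101001001

11101001001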